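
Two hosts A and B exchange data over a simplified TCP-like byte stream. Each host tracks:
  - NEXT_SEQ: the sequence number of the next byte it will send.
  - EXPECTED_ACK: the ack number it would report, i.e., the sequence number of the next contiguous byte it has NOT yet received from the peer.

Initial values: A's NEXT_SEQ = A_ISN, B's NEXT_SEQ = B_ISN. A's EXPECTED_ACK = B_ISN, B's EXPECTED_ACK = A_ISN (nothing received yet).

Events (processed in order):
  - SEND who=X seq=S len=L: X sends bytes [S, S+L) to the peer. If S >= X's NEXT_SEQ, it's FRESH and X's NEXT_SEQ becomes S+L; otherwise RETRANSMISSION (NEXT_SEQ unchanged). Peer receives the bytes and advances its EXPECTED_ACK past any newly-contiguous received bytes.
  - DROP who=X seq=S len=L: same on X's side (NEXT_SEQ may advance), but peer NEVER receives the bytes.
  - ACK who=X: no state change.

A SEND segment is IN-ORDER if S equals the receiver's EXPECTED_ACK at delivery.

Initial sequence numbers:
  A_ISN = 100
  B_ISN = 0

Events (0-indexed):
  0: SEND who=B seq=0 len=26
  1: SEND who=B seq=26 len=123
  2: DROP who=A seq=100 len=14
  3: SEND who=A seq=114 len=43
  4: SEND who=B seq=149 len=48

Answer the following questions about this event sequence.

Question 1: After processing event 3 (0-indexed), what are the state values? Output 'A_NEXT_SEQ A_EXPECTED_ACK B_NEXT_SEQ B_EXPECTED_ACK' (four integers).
After event 0: A_seq=100 A_ack=26 B_seq=26 B_ack=100
After event 1: A_seq=100 A_ack=149 B_seq=149 B_ack=100
After event 2: A_seq=114 A_ack=149 B_seq=149 B_ack=100
After event 3: A_seq=157 A_ack=149 B_seq=149 B_ack=100

157 149 149 100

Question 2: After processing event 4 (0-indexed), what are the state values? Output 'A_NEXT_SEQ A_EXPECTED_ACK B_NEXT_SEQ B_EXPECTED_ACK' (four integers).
After event 0: A_seq=100 A_ack=26 B_seq=26 B_ack=100
After event 1: A_seq=100 A_ack=149 B_seq=149 B_ack=100
After event 2: A_seq=114 A_ack=149 B_seq=149 B_ack=100
After event 3: A_seq=157 A_ack=149 B_seq=149 B_ack=100
After event 4: A_seq=157 A_ack=197 B_seq=197 B_ack=100

157 197 197 100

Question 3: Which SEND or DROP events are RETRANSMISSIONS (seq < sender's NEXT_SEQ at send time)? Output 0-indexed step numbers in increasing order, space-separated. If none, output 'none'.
Step 0: SEND seq=0 -> fresh
Step 1: SEND seq=26 -> fresh
Step 2: DROP seq=100 -> fresh
Step 3: SEND seq=114 -> fresh
Step 4: SEND seq=149 -> fresh

Answer: none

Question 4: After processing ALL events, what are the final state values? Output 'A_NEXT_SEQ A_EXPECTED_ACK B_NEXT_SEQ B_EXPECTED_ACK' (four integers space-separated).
Answer: 157 197 197 100

Derivation:
After event 0: A_seq=100 A_ack=26 B_seq=26 B_ack=100
After event 1: A_seq=100 A_ack=149 B_seq=149 B_ack=100
After event 2: A_seq=114 A_ack=149 B_seq=149 B_ack=100
After event 3: A_seq=157 A_ack=149 B_seq=149 B_ack=100
After event 4: A_seq=157 A_ack=197 B_seq=197 B_ack=100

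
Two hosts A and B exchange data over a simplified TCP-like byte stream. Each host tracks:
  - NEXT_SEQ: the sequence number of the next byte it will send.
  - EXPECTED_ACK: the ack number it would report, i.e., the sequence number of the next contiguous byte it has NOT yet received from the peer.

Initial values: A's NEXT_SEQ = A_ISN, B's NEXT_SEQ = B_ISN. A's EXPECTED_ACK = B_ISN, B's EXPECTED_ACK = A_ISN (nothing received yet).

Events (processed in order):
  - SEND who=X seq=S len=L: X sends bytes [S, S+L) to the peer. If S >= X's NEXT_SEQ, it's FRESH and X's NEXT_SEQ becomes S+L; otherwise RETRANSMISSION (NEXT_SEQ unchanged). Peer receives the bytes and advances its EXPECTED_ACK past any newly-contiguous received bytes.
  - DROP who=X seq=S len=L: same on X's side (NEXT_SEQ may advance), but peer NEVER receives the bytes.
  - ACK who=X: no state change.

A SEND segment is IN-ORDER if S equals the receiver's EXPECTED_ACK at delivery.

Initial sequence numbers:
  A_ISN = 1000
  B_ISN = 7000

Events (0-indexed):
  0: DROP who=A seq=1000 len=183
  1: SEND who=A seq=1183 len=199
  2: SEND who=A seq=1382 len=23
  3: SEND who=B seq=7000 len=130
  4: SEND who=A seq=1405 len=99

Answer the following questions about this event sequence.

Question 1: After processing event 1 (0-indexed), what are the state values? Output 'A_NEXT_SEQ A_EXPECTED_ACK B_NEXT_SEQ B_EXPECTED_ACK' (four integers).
After event 0: A_seq=1183 A_ack=7000 B_seq=7000 B_ack=1000
After event 1: A_seq=1382 A_ack=7000 B_seq=7000 B_ack=1000

1382 7000 7000 1000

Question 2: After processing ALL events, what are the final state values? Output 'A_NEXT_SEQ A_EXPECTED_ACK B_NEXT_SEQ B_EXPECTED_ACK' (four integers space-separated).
Answer: 1504 7130 7130 1000

Derivation:
After event 0: A_seq=1183 A_ack=7000 B_seq=7000 B_ack=1000
After event 1: A_seq=1382 A_ack=7000 B_seq=7000 B_ack=1000
After event 2: A_seq=1405 A_ack=7000 B_seq=7000 B_ack=1000
After event 3: A_seq=1405 A_ack=7130 B_seq=7130 B_ack=1000
After event 4: A_seq=1504 A_ack=7130 B_seq=7130 B_ack=1000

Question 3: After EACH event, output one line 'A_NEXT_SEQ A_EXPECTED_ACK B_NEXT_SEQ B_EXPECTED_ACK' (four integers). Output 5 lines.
1183 7000 7000 1000
1382 7000 7000 1000
1405 7000 7000 1000
1405 7130 7130 1000
1504 7130 7130 1000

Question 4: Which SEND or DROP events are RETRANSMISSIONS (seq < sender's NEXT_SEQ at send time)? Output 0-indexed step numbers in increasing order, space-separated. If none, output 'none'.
Answer: none

Derivation:
Step 0: DROP seq=1000 -> fresh
Step 1: SEND seq=1183 -> fresh
Step 2: SEND seq=1382 -> fresh
Step 3: SEND seq=7000 -> fresh
Step 4: SEND seq=1405 -> fresh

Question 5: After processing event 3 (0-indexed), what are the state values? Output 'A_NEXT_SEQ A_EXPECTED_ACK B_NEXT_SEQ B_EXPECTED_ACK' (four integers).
After event 0: A_seq=1183 A_ack=7000 B_seq=7000 B_ack=1000
After event 1: A_seq=1382 A_ack=7000 B_seq=7000 B_ack=1000
After event 2: A_seq=1405 A_ack=7000 B_seq=7000 B_ack=1000
After event 3: A_seq=1405 A_ack=7130 B_seq=7130 B_ack=1000

1405 7130 7130 1000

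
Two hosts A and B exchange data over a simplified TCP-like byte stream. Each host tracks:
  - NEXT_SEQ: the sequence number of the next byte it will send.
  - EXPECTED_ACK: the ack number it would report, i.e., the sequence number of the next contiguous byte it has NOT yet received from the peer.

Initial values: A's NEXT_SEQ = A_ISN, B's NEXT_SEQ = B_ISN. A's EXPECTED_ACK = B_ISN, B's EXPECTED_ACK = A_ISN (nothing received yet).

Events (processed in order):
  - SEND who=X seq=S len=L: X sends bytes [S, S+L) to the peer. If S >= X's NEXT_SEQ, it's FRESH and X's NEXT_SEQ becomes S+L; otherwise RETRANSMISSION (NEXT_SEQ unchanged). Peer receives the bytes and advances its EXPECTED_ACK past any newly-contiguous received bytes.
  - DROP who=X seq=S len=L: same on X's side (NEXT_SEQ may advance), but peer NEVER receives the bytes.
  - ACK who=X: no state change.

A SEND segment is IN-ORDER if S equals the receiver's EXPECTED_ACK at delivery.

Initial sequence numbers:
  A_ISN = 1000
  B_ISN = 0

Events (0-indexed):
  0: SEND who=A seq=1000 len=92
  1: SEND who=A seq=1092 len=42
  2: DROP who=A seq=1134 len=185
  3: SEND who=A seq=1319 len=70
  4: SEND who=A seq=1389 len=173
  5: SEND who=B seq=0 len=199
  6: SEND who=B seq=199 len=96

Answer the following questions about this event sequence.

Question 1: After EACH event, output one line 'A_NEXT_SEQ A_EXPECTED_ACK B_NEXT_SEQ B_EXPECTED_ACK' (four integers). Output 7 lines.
1092 0 0 1092
1134 0 0 1134
1319 0 0 1134
1389 0 0 1134
1562 0 0 1134
1562 199 199 1134
1562 295 295 1134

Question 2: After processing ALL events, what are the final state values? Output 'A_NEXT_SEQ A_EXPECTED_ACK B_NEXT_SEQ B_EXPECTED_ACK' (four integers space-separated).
Answer: 1562 295 295 1134

Derivation:
After event 0: A_seq=1092 A_ack=0 B_seq=0 B_ack=1092
After event 1: A_seq=1134 A_ack=0 B_seq=0 B_ack=1134
After event 2: A_seq=1319 A_ack=0 B_seq=0 B_ack=1134
After event 3: A_seq=1389 A_ack=0 B_seq=0 B_ack=1134
After event 4: A_seq=1562 A_ack=0 B_seq=0 B_ack=1134
After event 5: A_seq=1562 A_ack=199 B_seq=199 B_ack=1134
After event 6: A_seq=1562 A_ack=295 B_seq=295 B_ack=1134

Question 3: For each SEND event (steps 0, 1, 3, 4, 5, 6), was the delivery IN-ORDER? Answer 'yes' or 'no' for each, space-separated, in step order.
Answer: yes yes no no yes yes

Derivation:
Step 0: SEND seq=1000 -> in-order
Step 1: SEND seq=1092 -> in-order
Step 3: SEND seq=1319 -> out-of-order
Step 4: SEND seq=1389 -> out-of-order
Step 5: SEND seq=0 -> in-order
Step 6: SEND seq=199 -> in-order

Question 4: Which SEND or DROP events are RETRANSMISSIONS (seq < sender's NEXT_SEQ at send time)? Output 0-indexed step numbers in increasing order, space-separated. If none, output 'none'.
Step 0: SEND seq=1000 -> fresh
Step 1: SEND seq=1092 -> fresh
Step 2: DROP seq=1134 -> fresh
Step 3: SEND seq=1319 -> fresh
Step 4: SEND seq=1389 -> fresh
Step 5: SEND seq=0 -> fresh
Step 6: SEND seq=199 -> fresh

Answer: none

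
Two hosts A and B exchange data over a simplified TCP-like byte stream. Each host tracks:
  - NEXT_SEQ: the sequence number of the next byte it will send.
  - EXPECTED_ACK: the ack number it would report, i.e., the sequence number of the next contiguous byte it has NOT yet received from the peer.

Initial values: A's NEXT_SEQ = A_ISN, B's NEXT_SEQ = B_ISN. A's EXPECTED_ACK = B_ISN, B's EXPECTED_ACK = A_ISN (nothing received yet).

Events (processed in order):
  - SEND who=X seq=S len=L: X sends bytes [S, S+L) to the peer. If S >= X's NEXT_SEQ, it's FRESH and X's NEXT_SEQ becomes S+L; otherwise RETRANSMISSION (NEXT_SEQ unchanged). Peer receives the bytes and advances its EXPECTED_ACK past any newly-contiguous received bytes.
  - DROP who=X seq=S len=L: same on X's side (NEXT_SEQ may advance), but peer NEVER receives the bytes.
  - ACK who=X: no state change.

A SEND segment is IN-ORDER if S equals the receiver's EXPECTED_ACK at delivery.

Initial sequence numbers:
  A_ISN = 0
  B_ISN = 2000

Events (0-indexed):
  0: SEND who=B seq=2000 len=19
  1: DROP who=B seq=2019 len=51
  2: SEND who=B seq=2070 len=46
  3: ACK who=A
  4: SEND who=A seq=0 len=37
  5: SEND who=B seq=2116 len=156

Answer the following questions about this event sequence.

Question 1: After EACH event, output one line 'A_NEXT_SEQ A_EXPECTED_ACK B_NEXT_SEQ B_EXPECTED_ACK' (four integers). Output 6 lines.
0 2019 2019 0
0 2019 2070 0
0 2019 2116 0
0 2019 2116 0
37 2019 2116 37
37 2019 2272 37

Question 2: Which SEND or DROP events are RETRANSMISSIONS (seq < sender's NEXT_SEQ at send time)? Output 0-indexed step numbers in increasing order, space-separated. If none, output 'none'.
Step 0: SEND seq=2000 -> fresh
Step 1: DROP seq=2019 -> fresh
Step 2: SEND seq=2070 -> fresh
Step 4: SEND seq=0 -> fresh
Step 5: SEND seq=2116 -> fresh

Answer: none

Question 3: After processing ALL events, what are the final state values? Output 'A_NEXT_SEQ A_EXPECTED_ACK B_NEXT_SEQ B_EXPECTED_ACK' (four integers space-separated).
After event 0: A_seq=0 A_ack=2019 B_seq=2019 B_ack=0
After event 1: A_seq=0 A_ack=2019 B_seq=2070 B_ack=0
After event 2: A_seq=0 A_ack=2019 B_seq=2116 B_ack=0
After event 3: A_seq=0 A_ack=2019 B_seq=2116 B_ack=0
After event 4: A_seq=37 A_ack=2019 B_seq=2116 B_ack=37
After event 5: A_seq=37 A_ack=2019 B_seq=2272 B_ack=37

Answer: 37 2019 2272 37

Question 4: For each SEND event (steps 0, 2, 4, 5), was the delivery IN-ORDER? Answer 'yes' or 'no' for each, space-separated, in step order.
Answer: yes no yes no

Derivation:
Step 0: SEND seq=2000 -> in-order
Step 2: SEND seq=2070 -> out-of-order
Step 4: SEND seq=0 -> in-order
Step 5: SEND seq=2116 -> out-of-order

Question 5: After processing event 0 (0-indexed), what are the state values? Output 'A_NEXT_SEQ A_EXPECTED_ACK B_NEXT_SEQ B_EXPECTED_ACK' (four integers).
After event 0: A_seq=0 A_ack=2019 B_seq=2019 B_ack=0

0 2019 2019 0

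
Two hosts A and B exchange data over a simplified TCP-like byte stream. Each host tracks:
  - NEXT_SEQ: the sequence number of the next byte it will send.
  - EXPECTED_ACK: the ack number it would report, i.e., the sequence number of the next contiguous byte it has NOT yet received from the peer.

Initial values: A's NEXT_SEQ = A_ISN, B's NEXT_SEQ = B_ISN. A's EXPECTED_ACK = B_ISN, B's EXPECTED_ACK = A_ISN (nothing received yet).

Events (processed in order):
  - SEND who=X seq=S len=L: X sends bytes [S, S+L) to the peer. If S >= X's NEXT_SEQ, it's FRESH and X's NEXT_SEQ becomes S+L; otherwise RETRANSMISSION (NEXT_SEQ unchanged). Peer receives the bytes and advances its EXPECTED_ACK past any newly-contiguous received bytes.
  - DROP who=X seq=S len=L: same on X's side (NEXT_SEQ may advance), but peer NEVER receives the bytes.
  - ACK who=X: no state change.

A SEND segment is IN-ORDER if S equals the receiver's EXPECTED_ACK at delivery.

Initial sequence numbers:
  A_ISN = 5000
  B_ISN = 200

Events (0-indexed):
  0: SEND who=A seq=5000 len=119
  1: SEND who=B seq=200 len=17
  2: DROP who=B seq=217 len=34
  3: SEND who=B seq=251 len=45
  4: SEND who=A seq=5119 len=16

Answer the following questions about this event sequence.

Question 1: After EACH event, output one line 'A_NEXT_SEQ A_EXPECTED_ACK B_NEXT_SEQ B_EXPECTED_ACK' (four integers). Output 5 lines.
5119 200 200 5119
5119 217 217 5119
5119 217 251 5119
5119 217 296 5119
5135 217 296 5135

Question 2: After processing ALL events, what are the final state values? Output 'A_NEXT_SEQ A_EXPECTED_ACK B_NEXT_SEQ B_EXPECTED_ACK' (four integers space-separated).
After event 0: A_seq=5119 A_ack=200 B_seq=200 B_ack=5119
After event 1: A_seq=5119 A_ack=217 B_seq=217 B_ack=5119
After event 2: A_seq=5119 A_ack=217 B_seq=251 B_ack=5119
After event 3: A_seq=5119 A_ack=217 B_seq=296 B_ack=5119
After event 4: A_seq=5135 A_ack=217 B_seq=296 B_ack=5135

Answer: 5135 217 296 5135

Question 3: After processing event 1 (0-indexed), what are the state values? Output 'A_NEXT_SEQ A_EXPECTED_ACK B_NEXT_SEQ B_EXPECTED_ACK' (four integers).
After event 0: A_seq=5119 A_ack=200 B_seq=200 B_ack=5119
After event 1: A_seq=5119 A_ack=217 B_seq=217 B_ack=5119

5119 217 217 5119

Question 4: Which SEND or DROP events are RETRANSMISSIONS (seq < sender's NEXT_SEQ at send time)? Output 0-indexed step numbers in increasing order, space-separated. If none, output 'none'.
Step 0: SEND seq=5000 -> fresh
Step 1: SEND seq=200 -> fresh
Step 2: DROP seq=217 -> fresh
Step 3: SEND seq=251 -> fresh
Step 4: SEND seq=5119 -> fresh

Answer: none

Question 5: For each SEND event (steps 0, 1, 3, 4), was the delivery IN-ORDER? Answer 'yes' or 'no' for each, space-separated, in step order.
Answer: yes yes no yes

Derivation:
Step 0: SEND seq=5000 -> in-order
Step 1: SEND seq=200 -> in-order
Step 3: SEND seq=251 -> out-of-order
Step 4: SEND seq=5119 -> in-order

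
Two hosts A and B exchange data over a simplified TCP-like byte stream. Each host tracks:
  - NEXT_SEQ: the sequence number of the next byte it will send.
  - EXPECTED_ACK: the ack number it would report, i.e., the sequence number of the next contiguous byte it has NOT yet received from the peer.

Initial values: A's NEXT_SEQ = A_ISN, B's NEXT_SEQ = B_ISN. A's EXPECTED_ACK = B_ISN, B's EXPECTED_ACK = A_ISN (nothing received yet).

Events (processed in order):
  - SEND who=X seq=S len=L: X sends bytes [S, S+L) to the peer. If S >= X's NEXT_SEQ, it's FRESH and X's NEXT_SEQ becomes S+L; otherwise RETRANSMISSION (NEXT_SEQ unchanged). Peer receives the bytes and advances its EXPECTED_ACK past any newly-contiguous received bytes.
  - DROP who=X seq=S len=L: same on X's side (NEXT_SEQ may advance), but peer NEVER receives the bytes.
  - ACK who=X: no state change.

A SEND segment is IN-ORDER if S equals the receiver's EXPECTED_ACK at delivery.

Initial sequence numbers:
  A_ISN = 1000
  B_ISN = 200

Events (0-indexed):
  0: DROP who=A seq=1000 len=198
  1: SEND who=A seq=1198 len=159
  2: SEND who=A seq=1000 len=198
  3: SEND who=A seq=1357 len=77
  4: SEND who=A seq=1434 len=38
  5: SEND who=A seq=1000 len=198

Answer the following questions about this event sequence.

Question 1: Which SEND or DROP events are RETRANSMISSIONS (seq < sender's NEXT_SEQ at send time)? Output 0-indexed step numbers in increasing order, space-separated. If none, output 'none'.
Step 0: DROP seq=1000 -> fresh
Step 1: SEND seq=1198 -> fresh
Step 2: SEND seq=1000 -> retransmit
Step 3: SEND seq=1357 -> fresh
Step 4: SEND seq=1434 -> fresh
Step 5: SEND seq=1000 -> retransmit

Answer: 2 5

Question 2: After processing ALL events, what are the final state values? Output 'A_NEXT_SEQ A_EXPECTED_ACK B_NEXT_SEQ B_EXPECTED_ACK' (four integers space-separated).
Answer: 1472 200 200 1472

Derivation:
After event 0: A_seq=1198 A_ack=200 B_seq=200 B_ack=1000
After event 1: A_seq=1357 A_ack=200 B_seq=200 B_ack=1000
After event 2: A_seq=1357 A_ack=200 B_seq=200 B_ack=1357
After event 3: A_seq=1434 A_ack=200 B_seq=200 B_ack=1434
After event 4: A_seq=1472 A_ack=200 B_seq=200 B_ack=1472
After event 5: A_seq=1472 A_ack=200 B_seq=200 B_ack=1472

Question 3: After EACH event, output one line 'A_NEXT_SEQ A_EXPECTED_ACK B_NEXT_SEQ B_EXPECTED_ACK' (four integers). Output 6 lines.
1198 200 200 1000
1357 200 200 1000
1357 200 200 1357
1434 200 200 1434
1472 200 200 1472
1472 200 200 1472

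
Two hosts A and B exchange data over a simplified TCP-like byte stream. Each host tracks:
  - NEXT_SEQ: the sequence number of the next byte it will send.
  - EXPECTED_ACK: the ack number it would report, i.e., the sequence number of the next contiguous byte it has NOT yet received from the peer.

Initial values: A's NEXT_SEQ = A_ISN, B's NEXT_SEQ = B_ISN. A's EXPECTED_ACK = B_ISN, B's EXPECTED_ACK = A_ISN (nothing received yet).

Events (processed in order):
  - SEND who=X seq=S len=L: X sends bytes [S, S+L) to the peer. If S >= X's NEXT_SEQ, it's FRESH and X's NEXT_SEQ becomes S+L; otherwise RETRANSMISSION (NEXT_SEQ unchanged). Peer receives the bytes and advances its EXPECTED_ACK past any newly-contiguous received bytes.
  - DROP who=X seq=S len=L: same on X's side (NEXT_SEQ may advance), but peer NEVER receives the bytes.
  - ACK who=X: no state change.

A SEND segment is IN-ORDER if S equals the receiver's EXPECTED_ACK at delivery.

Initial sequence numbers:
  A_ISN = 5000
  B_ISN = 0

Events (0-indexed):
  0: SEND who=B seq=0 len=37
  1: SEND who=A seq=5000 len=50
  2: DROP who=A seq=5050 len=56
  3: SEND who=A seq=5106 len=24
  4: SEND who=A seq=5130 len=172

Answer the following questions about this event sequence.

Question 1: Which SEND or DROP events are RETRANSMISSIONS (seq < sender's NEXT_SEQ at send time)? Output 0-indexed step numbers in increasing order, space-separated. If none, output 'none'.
Answer: none

Derivation:
Step 0: SEND seq=0 -> fresh
Step 1: SEND seq=5000 -> fresh
Step 2: DROP seq=5050 -> fresh
Step 3: SEND seq=5106 -> fresh
Step 4: SEND seq=5130 -> fresh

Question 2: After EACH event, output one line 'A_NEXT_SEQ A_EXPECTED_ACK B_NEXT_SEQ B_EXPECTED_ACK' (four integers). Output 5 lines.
5000 37 37 5000
5050 37 37 5050
5106 37 37 5050
5130 37 37 5050
5302 37 37 5050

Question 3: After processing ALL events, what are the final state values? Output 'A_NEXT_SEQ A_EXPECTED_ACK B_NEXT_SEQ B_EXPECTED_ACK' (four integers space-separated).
After event 0: A_seq=5000 A_ack=37 B_seq=37 B_ack=5000
After event 1: A_seq=5050 A_ack=37 B_seq=37 B_ack=5050
After event 2: A_seq=5106 A_ack=37 B_seq=37 B_ack=5050
After event 3: A_seq=5130 A_ack=37 B_seq=37 B_ack=5050
After event 4: A_seq=5302 A_ack=37 B_seq=37 B_ack=5050

Answer: 5302 37 37 5050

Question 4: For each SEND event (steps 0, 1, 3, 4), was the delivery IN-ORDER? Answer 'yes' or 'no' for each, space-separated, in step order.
Answer: yes yes no no

Derivation:
Step 0: SEND seq=0 -> in-order
Step 1: SEND seq=5000 -> in-order
Step 3: SEND seq=5106 -> out-of-order
Step 4: SEND seq=5130 -> out-of-order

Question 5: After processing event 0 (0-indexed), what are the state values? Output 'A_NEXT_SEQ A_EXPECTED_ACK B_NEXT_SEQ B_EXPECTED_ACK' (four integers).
After event 0: A_seq=5000 A_ack=37 B_seq=37 B_ack=5000

5000 37 37 5000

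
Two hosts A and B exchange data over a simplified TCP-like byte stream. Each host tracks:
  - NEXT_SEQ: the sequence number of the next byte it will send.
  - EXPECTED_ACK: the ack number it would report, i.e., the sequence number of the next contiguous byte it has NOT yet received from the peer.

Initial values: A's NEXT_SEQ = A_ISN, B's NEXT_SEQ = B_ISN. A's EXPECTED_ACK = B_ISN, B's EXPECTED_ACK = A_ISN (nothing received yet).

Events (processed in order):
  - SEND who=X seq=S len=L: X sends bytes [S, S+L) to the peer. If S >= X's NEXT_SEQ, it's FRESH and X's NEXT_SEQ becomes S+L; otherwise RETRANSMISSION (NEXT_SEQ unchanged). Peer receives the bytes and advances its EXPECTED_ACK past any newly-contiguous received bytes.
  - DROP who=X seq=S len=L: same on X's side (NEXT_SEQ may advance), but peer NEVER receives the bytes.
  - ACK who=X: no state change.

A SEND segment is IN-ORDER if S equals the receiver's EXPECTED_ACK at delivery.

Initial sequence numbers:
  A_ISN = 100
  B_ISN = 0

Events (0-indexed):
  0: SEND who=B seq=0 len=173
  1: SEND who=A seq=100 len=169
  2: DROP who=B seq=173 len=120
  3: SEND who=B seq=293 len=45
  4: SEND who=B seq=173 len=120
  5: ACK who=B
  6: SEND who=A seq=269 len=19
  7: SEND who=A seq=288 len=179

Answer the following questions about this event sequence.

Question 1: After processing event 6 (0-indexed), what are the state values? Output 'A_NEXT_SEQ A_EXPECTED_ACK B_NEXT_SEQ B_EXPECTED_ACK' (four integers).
After event 0: A_seq=100 A_ack=173 B_seq=173 B_ack=100
After event 1: A_seq=269 A_ack=173 B_seq=173 B_ack=269
After event 2: A_seq=269 A_ack=173 B_seq=293 B_ack=269
After event 3: A_seq=269 A_ack=173 B_seq=338 B_ack=269
After event 4: A_seq=269 A_ack=338 B_seq=338 B_ack=269
After event 5: A_seq=269 A_ack=338 B_seq=338 B_ack=269
After event 6: A_seq=288 A_ack=338 B_seq=338 B_ack=288

288 338 338 288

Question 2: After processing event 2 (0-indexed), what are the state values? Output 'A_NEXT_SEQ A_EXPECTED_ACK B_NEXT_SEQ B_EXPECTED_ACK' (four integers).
After event 0: A_seq=100 A_ack=173 B_seq=173 B_ack=100
After event 1: A_seq=269 A_ack=173 B_seq=173 B_ack=269
After event 2: A_seq=269 A_ack=173 B_seq=293 B_ack=269

269 173 293 269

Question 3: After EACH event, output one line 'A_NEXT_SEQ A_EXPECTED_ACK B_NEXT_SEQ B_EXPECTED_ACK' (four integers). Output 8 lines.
100 173 173 100
269 173 173 269
269 173 293 269
269 173 338 269
269 338 338 269
269 338 338 269
288 338 338 288
467 338 338 467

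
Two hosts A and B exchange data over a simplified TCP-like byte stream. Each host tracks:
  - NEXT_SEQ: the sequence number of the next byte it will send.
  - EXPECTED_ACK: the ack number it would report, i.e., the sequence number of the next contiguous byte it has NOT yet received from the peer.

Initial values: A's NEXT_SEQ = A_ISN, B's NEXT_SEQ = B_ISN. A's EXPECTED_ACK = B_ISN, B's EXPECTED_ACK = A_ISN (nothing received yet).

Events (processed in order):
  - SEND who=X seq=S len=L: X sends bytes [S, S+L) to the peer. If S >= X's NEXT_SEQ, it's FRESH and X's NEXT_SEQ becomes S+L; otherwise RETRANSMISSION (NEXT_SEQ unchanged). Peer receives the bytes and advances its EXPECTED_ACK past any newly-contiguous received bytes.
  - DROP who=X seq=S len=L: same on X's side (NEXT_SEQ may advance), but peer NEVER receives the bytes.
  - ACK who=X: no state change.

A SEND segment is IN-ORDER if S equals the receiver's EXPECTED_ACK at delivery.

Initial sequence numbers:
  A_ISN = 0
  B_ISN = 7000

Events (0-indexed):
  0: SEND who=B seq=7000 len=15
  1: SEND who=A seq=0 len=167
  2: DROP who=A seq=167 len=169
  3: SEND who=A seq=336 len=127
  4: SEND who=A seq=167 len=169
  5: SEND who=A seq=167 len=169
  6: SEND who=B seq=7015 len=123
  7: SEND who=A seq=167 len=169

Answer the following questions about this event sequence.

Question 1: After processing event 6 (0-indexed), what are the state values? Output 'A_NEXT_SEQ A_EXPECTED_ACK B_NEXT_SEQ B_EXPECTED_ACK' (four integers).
After event 0: A_seq=0 A_ack=7015 B_seq=7015 B_ack=0
After event 1: A_seq=167 A_ack=7015 B_seq=7015 B_ack=167
After event 2: A_seq=336 A_ack=7015 B_seq=7015 B_ack=167
After event 3: A_seq=463 A_ack=7015 B_seq=7015 B_ack=167
After event 4: A_seq=463 A_ack=7015 B_seq=7015 B_ack=463
After event 5: A_seq=463 A_ack=7015 B_seq=7015 B_ack=463
After event 6: A_seq=463 A_ack=7138 B_seq=7138 B_ack=463

463 7138 7138 463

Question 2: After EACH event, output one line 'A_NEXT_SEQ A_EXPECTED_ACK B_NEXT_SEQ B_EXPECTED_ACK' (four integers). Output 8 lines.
0 7015 7015 0
167 7015 7015 167
336 7015 7015 167
463 7015 7015 167
463 7015 7015 463
463 7015 7015 463
463 7138 7138 463
463 7138 7138 463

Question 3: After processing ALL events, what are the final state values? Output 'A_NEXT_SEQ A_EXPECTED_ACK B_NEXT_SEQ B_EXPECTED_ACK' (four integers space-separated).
After event 0: A_seq=0 A_ack=7015 B_seq=7015 B_ack=0
After event 1: A_seq=167 A_ack=7015 B_seq=7015 B_ack=167
After event 2: A_seq=336 A_ack=7015 B_seq=7015 B_ack=167
After event 3: A_seq=463 A_ack=7015 B_seq=7015 B_ack=167
After event 4: A_seq=463 A_ack=7015 B_seq=7015 B_ack=463
After event 5: A_seq=463 A_ack=7015 B_seq=7015 B_ack=463
After event 6: A_seq=463 A_ack=7138 B_seq=7138 B_ack=463
After event 7: A_seq=463 A_ack=7138 B_seq=7138 B_ack=463

Answer: 463 7138 7138 463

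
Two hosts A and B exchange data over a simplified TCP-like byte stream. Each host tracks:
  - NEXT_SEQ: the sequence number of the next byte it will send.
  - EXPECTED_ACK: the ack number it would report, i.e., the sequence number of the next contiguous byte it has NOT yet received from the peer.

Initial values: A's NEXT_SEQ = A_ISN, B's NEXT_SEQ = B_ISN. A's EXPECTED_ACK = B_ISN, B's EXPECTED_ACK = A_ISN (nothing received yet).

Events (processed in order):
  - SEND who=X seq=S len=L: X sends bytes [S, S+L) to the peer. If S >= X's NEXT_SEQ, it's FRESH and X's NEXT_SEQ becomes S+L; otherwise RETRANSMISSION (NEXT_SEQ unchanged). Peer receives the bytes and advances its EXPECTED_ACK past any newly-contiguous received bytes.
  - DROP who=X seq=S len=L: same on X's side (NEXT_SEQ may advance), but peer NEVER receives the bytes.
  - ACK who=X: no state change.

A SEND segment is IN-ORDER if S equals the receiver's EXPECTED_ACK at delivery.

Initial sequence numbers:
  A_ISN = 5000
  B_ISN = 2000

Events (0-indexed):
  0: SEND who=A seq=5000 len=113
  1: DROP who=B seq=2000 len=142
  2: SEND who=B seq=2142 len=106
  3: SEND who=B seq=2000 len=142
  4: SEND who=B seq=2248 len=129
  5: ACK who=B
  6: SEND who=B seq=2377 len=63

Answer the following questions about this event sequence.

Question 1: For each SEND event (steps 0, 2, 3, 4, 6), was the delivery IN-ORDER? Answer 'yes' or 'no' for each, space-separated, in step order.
Step 0: SEND seq=5000 -> in-order
Step 2: SEND seq=2142 -> out-of-order
Step 3: SEND seq=2000 -> in-order
Step 4: SEND seq=2248 -> in-order
Step 6: SEND seq=2377 -> in-order

Answer: yes no yes yes yes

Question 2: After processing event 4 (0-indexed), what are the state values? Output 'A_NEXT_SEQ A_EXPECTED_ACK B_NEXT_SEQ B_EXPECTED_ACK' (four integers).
After event 0: A_seq=5113 A_ack=2000 B_seq=2000 B_ack=5113
After event 1: A_seq=5113 A_ack=2000 B_seq=2142 B_ack=5113
After event 2: A_seq=5113 A_ack=2000 B_seq=2248 B_ack=5113
After event 3: A_seq=5113 A_ack=2248 B_seq=2248 B_ack=5113
After event 4: A_seq=5113 A_ack=2377 B_seq=2377 B_ack=5113

5113 2377 2377 5113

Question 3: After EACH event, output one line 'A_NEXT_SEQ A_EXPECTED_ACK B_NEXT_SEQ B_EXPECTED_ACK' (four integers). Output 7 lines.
5113 2000 2000 5113
5113 2000 2142 5113
5113 2000 2248 5113
5113 2248 2248 5113
5113 2377 2377 5113
5113 2377 2377 5113
5113 2440 2440 5113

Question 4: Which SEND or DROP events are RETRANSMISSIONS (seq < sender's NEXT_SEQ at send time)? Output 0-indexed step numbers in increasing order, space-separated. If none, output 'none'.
Step 0: SEND seq=5000 -> fresh
Step 1: DROP seq=2000 -> fresh
Step 2: SEND seq=2142 -> fresh
Step 3: SEND seq=2000 -> retransmit
Step 4: SEND seq=2248 -> fresh
Step 6: SEND seq=2377 -> fresh

Answer: 3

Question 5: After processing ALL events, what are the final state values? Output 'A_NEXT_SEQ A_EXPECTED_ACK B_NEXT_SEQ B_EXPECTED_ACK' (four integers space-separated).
Answer: 5113 2440 2440 5113

Derivation:
After event 0: A_seq=5113 A_ack=2000 B_seq=2000 B_ack=5113
After event 1: A_seq=5113 A_ack=2000 B_seq=2142 B_ack=5113
After event 2: A_seq=5113 A_ack=2000 B_seq=2248 B_ack=5113
After event 3: A_seq=5113 A_ack=2248 B_seq=2248 B_ack=5113
After event 4: A_seq=5113 A_ack=2377 B_seq=2377 B_ack=5113
After event 5: A_seq=5113 A_ack=2377 B_seq=2377 B_ack=5113
After event 6: A_seq=5113 A_ack=2440 B_seq=2440 B_ack=5113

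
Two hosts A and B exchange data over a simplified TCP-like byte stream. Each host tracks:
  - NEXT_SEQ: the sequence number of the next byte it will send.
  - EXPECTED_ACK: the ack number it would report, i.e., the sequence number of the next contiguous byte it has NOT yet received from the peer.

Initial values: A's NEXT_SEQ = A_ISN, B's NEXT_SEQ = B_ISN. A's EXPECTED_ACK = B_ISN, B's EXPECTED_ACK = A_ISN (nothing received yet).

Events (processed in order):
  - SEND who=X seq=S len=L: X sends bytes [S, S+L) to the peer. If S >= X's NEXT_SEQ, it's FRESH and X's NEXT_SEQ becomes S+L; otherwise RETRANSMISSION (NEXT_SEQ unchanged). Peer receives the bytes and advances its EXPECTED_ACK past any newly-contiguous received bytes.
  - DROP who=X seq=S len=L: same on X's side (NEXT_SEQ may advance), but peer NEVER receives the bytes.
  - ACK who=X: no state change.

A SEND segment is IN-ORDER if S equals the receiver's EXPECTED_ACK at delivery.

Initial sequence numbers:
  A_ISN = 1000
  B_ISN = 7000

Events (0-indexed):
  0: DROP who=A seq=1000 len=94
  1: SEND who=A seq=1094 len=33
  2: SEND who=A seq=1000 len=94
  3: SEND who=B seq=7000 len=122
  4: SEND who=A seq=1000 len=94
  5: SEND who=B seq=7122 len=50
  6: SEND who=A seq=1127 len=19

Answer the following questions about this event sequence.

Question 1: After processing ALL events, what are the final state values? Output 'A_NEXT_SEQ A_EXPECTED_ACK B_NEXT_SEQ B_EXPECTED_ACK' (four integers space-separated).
Answer: 1146 7172 7172 1146

Derivation:
After event 0: A_seq=1094 A_ack=7000 B_seq=7000 B_ack=1000
After event 1: A_seq=1127 A_ack=7000 B_seq=7000 B_ack=1000
After event 2: A_seq=1127 A_ack=7000 B_seq=7000 B_ack=1127
After event 3: A_seq=1127 A_ack=7122 B_seq=7122 B_ack=1127
After event 4: A_seq=1127 A_ack=7122 B_seq=7122 B_ack=1127
After event 5: A_seq=1127 A_ack=7172 B_seq=7172 B_ack=1127
After event 6: A_seq=1146 A_ack=7172 B_seq=7172 B_ack=1146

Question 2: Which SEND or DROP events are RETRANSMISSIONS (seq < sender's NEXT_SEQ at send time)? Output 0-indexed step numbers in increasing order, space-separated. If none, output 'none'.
Answer: 2 4

Derivation:
Step 0: DROP seq=1000 -> fresh
Step 1: SEND seq=1094 -> fresh
Step 2: SEND seq=1000 -> retransmit
Step 3: SEND seq=7000 -> fresh
Step 4: SEND seq=1000 -> retransmit
Step 5: SEND seq=7122 -> fresh
Step 6: SEND seq=1127 -> fresh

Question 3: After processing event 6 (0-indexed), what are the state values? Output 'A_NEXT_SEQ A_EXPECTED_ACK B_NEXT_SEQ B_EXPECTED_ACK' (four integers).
After event 0: A_seq=1094 A_ack=7000 B_seq=7000 B_ack=1000
After event 1: A_seq=1127 A_ack=7000 B_seq=7000 B_ack=1000
After event 2: A_seq=1127 A_ack=7000 B_seq=7000 B_ack=1127
After event 3: A_seq=1127 A_ack=7122 B_seq=7122 B_ack=1127
After event 4: A_seq=1127 A_ack=7122 B_seq=7122 B_ack=1127
After event 5: A_seq=1127 A_ack=7172 B_seq=7172 B_ack=1127
After event 6: A_seq=1146 A_ack=7172 B_seq=7172 B_ack=1146

1146 7172 7172 1146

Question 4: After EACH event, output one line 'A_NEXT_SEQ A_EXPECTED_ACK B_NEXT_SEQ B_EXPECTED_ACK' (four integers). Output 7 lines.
1094 7000 7000 1000
1127 7000 7000 1000
1127 7000 7000 1127
1127 7122 7122 1127
1127 7122 7122 1127
1127 7172 7172 1127
1146 7172 7172 1146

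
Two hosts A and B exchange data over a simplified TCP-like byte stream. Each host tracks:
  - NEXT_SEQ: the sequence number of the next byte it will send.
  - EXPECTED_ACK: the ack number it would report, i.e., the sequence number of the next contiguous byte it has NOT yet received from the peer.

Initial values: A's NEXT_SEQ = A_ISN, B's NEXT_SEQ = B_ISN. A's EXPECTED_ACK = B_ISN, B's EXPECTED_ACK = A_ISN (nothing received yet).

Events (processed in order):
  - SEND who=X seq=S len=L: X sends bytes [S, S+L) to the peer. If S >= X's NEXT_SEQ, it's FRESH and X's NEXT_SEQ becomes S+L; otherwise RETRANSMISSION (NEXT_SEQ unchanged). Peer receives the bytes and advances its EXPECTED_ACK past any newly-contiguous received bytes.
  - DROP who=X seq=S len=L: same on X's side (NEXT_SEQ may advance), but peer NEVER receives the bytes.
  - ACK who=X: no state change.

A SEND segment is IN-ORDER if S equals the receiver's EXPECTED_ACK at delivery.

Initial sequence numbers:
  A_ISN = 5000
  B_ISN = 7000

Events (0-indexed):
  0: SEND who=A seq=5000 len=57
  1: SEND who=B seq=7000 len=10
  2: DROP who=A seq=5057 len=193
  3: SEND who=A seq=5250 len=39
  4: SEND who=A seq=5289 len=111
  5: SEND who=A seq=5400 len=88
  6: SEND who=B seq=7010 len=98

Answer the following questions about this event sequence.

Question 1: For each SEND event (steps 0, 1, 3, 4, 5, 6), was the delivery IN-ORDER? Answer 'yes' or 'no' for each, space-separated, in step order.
Answer: yes yes no no no yes

Derivation:
Step 0: SEND seq=5000 -> in-order
Step 1: SEND seq=7000 -> in-order
Step 3: SEND seq=5250 -> out-of-order
Step 4: SEND seq=5289 -> out-of-order
Step 5: SEND seq=5400 -> out-of-order
Step 6: SEND seq=7010 -> in-order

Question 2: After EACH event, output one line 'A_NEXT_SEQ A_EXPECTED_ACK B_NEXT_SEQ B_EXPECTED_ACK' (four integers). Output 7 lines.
5057 7000 7000 5057
5057 7010 7010 5057
5250 7010 7010 5057
5289 7010 7010 5057
5400 7010 7010 5057
5488 7010 7010 5057
5488 7108 7108 5057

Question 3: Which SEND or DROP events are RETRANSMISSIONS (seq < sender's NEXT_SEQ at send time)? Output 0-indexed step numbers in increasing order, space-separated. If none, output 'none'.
Answer: none

Derivation:
Step 0: SEND seq=5000 -> fresh
Step 1: SEND seq=7000 -> fresh
Step 2: DROP seq=5057 -> fresh
Step 3: SEND seq=5250 -> fresh
Step 4: SEND seq=5289 -> fresh
Step 5: SEND seq=5400 -> fresh
Step 6: SEND seq=7010 -> fresh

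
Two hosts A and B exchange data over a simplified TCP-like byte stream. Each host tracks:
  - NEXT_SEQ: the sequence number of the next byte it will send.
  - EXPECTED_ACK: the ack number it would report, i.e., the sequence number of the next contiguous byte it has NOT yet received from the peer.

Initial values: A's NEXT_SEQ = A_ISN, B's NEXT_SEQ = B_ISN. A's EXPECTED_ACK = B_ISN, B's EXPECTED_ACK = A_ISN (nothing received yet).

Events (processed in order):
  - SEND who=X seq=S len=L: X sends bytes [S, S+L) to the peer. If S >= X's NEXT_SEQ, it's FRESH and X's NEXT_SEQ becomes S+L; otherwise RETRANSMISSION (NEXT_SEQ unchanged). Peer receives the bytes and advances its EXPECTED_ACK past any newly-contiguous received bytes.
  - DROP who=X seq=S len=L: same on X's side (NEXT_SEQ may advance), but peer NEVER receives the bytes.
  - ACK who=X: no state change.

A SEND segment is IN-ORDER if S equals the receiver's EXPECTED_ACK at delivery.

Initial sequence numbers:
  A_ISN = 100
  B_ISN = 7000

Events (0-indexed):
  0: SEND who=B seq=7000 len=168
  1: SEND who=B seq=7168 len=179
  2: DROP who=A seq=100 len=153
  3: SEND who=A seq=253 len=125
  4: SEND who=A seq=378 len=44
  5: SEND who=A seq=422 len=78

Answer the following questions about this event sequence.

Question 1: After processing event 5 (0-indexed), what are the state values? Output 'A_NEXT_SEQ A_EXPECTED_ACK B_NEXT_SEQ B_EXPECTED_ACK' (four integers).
After event 0: A_seq=100 A_ack=7168 B_seq=7168 B_ack=100
After event 1: A_seq=100 A_ack=7347 B_seq=7347 B_ack=100
After event 2: A_seq=253 A_ack=7347 B_seq=7347 B_ack=100
After event 3: A_seq=378 A_ack=7347 B_seq=7347 B_ack=100
After event 4: A_seq=422 A_ack=7347 B_seq=7347 B_ack=100
After event 5: A_seq=500 A_ack=7347 B_seq=7347 B_ack=100

500 7347 7347 100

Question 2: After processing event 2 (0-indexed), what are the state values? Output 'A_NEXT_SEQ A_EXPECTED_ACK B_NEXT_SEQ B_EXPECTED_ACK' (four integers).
After event 0: A_seq=100 A_ack=7168 B_seq=7168 B_ack=100
After event 1: A_seq=100 A_ack=7347 B_seq=7347 B_ack=100
After event 2: A_seq=253 A_ack=7347 B_seq=7347 B_ack=100

253 7347 7347 100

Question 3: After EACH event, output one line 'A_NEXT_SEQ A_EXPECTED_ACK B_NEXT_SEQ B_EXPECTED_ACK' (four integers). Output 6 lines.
100 7168 7168 100
100 7347 7347 100
253 7347 7347 100
378 7347 7347 100
422 7347 7347 100
500 7347 7347 100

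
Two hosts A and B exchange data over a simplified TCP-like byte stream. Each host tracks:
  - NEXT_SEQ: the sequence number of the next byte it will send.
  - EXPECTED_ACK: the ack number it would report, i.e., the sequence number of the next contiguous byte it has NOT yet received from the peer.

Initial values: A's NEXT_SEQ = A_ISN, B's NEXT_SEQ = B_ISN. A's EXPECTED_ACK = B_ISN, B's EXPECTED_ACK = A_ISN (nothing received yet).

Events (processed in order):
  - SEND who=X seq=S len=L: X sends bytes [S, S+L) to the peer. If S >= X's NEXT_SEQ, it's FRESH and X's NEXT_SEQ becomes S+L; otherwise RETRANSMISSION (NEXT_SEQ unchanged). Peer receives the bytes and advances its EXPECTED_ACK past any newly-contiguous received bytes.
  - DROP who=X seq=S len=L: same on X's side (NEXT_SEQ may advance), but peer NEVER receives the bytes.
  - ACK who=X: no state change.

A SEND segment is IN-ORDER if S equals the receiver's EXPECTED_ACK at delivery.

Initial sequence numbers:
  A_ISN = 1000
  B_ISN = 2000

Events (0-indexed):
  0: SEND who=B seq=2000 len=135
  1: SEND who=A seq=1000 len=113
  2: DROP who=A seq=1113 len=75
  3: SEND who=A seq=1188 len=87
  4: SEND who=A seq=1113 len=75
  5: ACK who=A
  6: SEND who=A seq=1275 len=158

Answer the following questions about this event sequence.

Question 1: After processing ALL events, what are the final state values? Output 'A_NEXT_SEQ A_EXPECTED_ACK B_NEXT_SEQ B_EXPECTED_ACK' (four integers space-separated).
After event 0: A_seq=1000 A_ack=2135 B_seq=2135 B_ack=1000
After event 1: A_seq=1113 A_ack=2135 B_seq=2135 B_ack=1113
After event 2: A_seq=1188 A_ack=2135 B_seq=2135 B_ack=1113
After event 3: A_seq=1275 A_ack=2135 B_seq=2135 B_ack=1113
After event 4: A_seq=1275 A_ack=2135 B_seq=2135 B_ack=1275
After event 5: A_seq=1275 A_ack=2135 B_seq=2135 B_ack=1275
After event 6: A_seq=1433 A_ack=2135 B_seq=2135 B_ack=1433

Answer: 1433 2135 2135 1433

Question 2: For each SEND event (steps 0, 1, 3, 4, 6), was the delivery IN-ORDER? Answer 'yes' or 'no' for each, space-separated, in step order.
Step 0: SEND seq=2000 -> in-order
Step 1: SEND seq=1000 -> in-order
Step 3: SEND seq=1188 -> out-of-order
Step 4: SEND seq=1113 -> in-order
Step 6: SEND seq=1275 -> in-order

Answer: yes yes no yes yes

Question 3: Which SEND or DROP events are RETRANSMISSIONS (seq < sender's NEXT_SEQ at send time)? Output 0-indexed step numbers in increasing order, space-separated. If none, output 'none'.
Answer: 4

Derivation:
Step 0: SEND seq=2000 -> fresh
Step 1: SEND seq=1000 -> fresh
Step 2: DROP seq=1113 -> fresh
Step 3: SEND seq=1188 -> fresh
Step 4: SEND seq=1113 -> retransmit
Step 6: SEND seq=1275 -> fresh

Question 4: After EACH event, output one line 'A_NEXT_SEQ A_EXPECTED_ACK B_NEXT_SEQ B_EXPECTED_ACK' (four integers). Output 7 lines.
1000 2135 2135 1000
1113 2135 2135 1113
1188 2135 2135 1113
1275 2135 2135 1113
1275 2135 2135 1275
1275 2135 2135 1275
1433 2135 2135 1433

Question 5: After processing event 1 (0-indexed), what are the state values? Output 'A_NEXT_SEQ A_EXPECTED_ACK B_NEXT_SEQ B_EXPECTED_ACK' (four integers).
After event 0: A_seq=1000 A_ack=2135 B_seq=2135 B_ack=1000
After event 1: A_seq=1113 A_ack=2135 B_seq=2135 B_ack=1113

1113 2135 2135 1113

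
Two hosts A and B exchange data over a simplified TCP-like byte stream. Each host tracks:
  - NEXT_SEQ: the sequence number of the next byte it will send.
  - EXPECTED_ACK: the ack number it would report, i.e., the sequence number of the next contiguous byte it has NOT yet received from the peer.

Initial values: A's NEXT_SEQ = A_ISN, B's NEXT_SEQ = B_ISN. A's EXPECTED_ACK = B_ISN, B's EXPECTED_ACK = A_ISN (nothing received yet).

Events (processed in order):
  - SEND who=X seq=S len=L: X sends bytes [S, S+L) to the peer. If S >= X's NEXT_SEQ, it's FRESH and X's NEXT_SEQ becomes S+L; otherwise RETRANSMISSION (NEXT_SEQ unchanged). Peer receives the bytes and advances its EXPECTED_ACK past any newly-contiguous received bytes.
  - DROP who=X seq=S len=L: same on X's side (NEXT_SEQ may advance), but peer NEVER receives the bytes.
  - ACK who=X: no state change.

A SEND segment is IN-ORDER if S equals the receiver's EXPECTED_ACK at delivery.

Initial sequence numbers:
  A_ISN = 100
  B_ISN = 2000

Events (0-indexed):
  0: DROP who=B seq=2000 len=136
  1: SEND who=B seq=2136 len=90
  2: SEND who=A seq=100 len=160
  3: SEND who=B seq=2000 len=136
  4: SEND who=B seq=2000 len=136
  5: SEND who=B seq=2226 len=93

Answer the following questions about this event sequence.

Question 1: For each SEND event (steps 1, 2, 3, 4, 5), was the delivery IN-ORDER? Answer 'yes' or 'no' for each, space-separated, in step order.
Answer: no yes yes no yes

Derivation:
Step 1: SEND seq=2136 -> out-of-order
Step 2: SEND seq=100 -> in-order
Step 3: SEND seq=2000 -> in-order
Step 4: SEND seq=2000 -> out-of-order
Step 5: SEND seq=2226 -> in-order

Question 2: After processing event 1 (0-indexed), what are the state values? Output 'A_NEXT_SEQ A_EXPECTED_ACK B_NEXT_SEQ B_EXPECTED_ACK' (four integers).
After event 0: A_seq=100 A_ack=2000 B_seq=2136 B_ack=100
After event 1: A_seq=100 A_ack=2000 B_seq=2226 B_ack=100

100 2000 2226 100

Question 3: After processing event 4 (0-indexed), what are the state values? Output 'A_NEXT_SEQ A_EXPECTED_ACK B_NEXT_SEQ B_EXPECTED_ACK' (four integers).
After event 0: A_seq=100 A_ack=2000 B_seq=2136 B_ack=100
After event 1: A_seq=100 A_ack=2000 B_seq=2226 B_ack=100
After event 2: A_seq=260 A_ack=2000 B_seq=2226 B_ack=260
After event 3: A_seq=260 A_ack=2226 B_seq=2226 B_ack=260
After event 4: A_seq=260 A_ack=2226 B_seq=2226 B_ack=260

260 2226 2226 260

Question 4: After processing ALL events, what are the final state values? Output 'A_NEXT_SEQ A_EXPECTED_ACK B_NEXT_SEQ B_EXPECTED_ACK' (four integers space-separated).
Answer: 260 2319 2319 260

Derivation:
After event 0: A_seq=100 A_ack=2000 B_seq=2136 B_ack=100
After event 1: A_seq=100 A_ack=2000 B_seq=2226 B_ack=100
After event 2: A_seq=260 A_ack=2000 B_seq=2226 B_ack=260
After event 3: A_seq=260 A_ack=2226 B_seq=2226 B_ack=260
After event 4: A_seq=260 A_ack=2226 B_seq=2226 B_ack=260
After event 5: A_seq=260 A_ack=2319 B_seq=2319 B_ack=260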